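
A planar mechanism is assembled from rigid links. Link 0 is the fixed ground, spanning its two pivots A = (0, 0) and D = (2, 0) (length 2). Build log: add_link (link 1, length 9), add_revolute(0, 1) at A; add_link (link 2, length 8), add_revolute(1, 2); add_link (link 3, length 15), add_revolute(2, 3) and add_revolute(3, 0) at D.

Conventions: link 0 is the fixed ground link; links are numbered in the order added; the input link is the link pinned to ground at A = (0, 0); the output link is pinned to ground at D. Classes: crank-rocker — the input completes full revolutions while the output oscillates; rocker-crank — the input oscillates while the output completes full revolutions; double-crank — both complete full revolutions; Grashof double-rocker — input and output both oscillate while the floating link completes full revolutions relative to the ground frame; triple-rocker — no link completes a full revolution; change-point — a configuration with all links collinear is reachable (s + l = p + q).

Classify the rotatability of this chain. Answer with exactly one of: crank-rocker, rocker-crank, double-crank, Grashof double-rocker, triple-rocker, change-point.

lengths: ground=2, input=9, coupler=8, output=15
sorted: s=2 (shortest), l=15 (longest), p+q=17
s + l = 17 vs p + q = 17
s + l = p + q → change-point (collinear configuration reachable)

change-point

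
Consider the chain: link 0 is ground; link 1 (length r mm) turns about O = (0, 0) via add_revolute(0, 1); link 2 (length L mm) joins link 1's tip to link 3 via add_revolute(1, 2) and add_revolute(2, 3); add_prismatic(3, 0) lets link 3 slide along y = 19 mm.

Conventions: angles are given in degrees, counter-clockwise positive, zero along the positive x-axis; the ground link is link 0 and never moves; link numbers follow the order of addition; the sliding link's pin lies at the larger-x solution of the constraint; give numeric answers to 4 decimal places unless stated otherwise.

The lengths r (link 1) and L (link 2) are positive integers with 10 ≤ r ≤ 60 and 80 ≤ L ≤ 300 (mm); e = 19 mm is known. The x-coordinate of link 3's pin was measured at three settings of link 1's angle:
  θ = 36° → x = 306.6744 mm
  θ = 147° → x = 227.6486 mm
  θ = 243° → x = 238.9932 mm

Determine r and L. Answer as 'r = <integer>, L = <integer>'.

constraint per measurement: (x − r cos θ)² + (r sin θ − e)² = L²
subtracting the θ₁ and θ₂ equations cancels the r² and L² terms:
r = (x₁² − x₂²) / (2[(x₁cos θ₁ + e sin θ₁) − (x₂cos θ₂ + e sin θ₂)]) = 48.0000 → r = 48
L² = (x₁ − r cos θ₁)² + (r sin θ₁ − e)² = 71824.0064 → L = 268.0000 → L = 268
check at θ₃=243°: x = 238.9932 (printed 238.9932) ✓

r = 48, L = 268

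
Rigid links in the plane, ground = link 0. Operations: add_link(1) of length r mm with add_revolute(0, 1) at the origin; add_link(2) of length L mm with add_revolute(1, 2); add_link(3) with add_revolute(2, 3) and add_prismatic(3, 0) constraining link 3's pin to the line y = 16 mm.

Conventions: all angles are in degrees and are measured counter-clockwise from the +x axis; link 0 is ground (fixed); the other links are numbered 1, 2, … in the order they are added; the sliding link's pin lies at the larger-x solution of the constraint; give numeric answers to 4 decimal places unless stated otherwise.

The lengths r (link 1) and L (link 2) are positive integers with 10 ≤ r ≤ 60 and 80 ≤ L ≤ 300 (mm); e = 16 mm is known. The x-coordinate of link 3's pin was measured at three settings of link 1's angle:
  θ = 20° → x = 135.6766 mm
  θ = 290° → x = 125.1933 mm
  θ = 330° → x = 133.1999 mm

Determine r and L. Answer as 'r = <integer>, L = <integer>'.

constraint per measurement: (x − r cos θ)² + (r sin θ − e)² = L²
subtracting the θ₁ and θ₂ equations cancels the r² and L² terms:
r = (x₁² − x₂²) / (2[(x₁cos θ₁ + e sin θ₁) − (x₂cos θ₂ + e sin θ₂)]) = 13.0001 → r = 13
L² = (x₁ − r cos θ₁)² + (r sin θ₁ − e)² = 15376.0076 → L = 124.0000 → L = 124
check at θ₃=330°: x = 133.1999 (printed 133.1999) ✓

r = 13, L = 124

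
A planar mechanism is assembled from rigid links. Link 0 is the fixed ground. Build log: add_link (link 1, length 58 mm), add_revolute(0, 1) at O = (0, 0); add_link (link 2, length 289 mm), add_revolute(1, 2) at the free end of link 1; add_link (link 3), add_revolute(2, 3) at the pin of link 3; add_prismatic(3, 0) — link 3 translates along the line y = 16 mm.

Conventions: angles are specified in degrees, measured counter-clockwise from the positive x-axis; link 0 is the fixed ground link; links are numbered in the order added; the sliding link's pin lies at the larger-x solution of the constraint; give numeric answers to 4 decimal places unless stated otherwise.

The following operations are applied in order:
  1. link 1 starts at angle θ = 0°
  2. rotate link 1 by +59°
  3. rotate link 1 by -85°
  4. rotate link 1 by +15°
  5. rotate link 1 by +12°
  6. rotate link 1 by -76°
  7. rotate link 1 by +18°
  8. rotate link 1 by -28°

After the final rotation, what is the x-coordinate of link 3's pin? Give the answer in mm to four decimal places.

geometry: r = 58 mm, L = 289 mm, e = 16 mm; θ starts at 0°
rotate link 1 by +59°: θ ← 0° +59° = 59°
rotate link 1 by -85°: θ ← 59° -85° = -26°
rotate link 1 by +15°: θ ← -26° +15° = -11°
rotate link 1 by +12°: θ ← -11° +12° = 1°
rotate link 1 by -76°: θ ← 1° -76° = -75°
rotate link 1 by +18°: θ ← -75° +18° = -57°
rotate link 1 by -28°: θ ← -57° -28° = -85°
crank pin P = (r cos θ, r sin θ) = (5.055033, -57.779292)
h = r sin θ − e = -57.779292 − 16 = -73.779292
x = r cos θ + √(L² − h²) = 5.055033 + 279.423721 = 284.478754

284.4788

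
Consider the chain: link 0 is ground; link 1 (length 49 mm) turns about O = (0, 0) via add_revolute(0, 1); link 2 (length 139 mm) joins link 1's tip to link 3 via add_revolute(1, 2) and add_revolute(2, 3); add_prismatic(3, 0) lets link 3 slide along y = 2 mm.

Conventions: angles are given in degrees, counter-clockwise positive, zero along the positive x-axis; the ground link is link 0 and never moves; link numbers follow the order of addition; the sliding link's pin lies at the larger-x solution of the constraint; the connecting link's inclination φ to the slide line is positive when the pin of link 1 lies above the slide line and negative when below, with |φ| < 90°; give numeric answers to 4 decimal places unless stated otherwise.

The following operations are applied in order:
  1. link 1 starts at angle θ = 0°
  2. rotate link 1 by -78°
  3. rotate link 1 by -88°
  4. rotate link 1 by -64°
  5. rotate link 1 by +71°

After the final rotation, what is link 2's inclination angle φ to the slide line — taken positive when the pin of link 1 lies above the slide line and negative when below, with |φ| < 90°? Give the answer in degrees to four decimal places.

geometry: r = 49 mm, L = 139 mm, e = 2 mm; θ starts at 0°
rotate link 1 by -78°: θ ← 0° -78° = -78°
rotate link 1 by -88°: θ ← -78° -88° = -166°
rotate link 1 by -64°: θ ← -166° -64° = -230°
rotate link 1 by +71°: θ ← -230° +71° = -159°
h = r sin θ − e = -17.560030 − 2 = -19.560030
sin φ = h / L = -19.560030 / 139 = -0.14071964
φ = arcsin(-0.14071964) = -8.089491°

-8.0895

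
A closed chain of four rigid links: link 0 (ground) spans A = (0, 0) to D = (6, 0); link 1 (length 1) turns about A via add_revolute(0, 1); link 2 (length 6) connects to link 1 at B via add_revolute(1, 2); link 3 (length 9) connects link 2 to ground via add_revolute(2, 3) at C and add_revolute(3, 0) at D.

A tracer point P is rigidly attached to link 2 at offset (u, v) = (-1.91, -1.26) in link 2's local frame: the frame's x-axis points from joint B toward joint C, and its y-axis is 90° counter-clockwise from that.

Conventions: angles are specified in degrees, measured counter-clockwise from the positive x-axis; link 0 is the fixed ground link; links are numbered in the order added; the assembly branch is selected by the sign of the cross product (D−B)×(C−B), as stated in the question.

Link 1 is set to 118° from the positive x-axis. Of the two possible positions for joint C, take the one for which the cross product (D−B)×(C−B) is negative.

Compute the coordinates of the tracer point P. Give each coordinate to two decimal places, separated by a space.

A=(0,0), D=(6.00,0)
B = A + 1.00·(cos118°, sin118°) = (-0.4695, 0.8829)
|BD| = 6.5294
circle(B,6.00) ∩ circle(D,9.00): a=-0.1812, h=5.9973
  candidates: C₊=(0.1620,6.8496) cross=39.159; C₋=(-1.4600,-5.0347) cross=-39.159
  branch - wants cross < 0 → take C=(-1.4600,-5.0347) (cross=-39.159)
ex = (C−B)/|BC| = (-0.1651,-0.9863); ey = (0.9863,-0.1651)
P = B + -1.91·ex + -1.26·ey = (-1.3969,2.9748)

-1.40 2.97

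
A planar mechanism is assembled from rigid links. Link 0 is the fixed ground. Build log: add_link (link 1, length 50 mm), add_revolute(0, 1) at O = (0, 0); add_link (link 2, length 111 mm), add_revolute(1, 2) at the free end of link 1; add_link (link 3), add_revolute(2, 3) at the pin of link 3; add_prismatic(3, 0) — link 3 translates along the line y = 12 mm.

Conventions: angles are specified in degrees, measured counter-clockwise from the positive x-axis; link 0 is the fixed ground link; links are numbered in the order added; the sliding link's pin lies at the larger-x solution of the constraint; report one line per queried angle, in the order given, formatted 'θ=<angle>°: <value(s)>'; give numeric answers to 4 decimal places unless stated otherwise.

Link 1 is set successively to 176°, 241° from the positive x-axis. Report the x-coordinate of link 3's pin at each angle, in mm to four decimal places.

geometry: r = 50 mm, L = 111 mm, e = 12 mm
θ=176°: crank pin P = (r cos θ, r sin θ) = (-49.878203, 3.487824)
θ=176°: h = r sin θ − e = 3.487824 − 12 = -8.512176
θ=176°: x = r cos θ + √(L² − h²) = -49.878203 + 110.673135 = 60.794933
θ=241°: crank pin P = (r cos θ, r sin θ) = (-24.240481, -43.730985)
θ=241°: h = r sin θ − e = -43.730985 − 12 = -55.730985
θ=241°: x = r cos θ + √(L² − h²) = -24.240481 + 95.995090 = 71.754609

θ=176°: 60.7949
θ=241°: 71.7546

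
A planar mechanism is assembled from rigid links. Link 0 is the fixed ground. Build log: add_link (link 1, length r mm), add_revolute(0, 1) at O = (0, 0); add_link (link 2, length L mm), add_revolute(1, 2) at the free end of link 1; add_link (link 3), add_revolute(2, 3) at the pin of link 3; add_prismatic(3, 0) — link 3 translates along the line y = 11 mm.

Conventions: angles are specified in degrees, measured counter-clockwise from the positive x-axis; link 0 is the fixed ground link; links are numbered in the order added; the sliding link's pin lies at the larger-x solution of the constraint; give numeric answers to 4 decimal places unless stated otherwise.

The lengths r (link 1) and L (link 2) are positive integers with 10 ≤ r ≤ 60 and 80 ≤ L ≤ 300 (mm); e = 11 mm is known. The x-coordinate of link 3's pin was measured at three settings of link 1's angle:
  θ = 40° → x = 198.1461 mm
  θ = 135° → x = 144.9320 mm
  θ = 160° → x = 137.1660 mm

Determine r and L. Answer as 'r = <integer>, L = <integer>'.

constraint per measurement: (x − r cos θ)² + (r sin θ − e)² = L²
subtracting the θ₁ and θ₂ equations cancels the r² and L² terms:
r = (x₁² − x₂²) / (2[(x₁cos θ₁ + e sin θ₁) − (x₂cos θ₂ + e sin θ₂)]) = 36.0000 → r = 36
L² = (x₁ − r cos θ₁)² + (r sin θ₁ − e)² = 29241.0014 → L = 171.0000 → L = 171
check at θ₃=160°: x = 137.1660 (printed 137.1660) ✓

r = 36, L = 171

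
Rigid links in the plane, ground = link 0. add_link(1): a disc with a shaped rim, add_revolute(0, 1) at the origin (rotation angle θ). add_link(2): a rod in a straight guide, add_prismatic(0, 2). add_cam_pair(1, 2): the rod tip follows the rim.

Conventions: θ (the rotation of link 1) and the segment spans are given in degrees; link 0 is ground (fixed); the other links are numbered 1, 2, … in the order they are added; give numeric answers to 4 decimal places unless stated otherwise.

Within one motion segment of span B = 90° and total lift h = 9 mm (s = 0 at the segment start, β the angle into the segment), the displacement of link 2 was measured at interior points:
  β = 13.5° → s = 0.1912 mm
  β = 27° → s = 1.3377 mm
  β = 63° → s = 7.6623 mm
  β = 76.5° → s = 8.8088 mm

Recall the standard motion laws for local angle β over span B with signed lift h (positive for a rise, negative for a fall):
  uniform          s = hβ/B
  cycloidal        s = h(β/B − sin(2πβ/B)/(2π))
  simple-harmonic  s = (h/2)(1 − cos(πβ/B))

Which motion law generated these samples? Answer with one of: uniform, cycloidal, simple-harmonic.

candidates at β/B = r: uniform s = h·r (linear in β); cycloidal s = h·(r − sin(2πr)/(2π)); simple-harmonic s = (h/2)(1 − cos(πr))
β=13.5°: printed 0.1912 | uniform 1.3500, cycloidal 0.1912, simple-harmonic 0.4905
β=27°: printed 1.3377 | uniform 2.7000, cycloidal 1.3377, simple-harmonic 1.8550
β=63°: printed 7.6623 | uniform 6.3000, cycloidal 7.6623, simple-harmonic 7.1450
β=76.5°: printed 8.8088 | uniform 7.6500, cycloidal 8.8088, simple-harmonic 8.5095
only one law matches every sample → cycloidal

cycloidal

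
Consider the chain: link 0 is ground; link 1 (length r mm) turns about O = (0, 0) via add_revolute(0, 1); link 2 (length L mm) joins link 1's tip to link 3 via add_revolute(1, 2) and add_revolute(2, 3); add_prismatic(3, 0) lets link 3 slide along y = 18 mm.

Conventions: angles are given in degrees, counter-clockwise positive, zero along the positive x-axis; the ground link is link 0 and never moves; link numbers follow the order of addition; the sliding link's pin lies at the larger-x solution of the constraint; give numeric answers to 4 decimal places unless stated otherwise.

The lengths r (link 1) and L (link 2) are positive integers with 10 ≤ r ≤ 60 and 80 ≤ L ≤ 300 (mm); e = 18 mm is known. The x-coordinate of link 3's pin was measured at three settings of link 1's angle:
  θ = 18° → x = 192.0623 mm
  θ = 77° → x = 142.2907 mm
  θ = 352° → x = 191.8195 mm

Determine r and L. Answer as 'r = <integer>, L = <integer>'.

constraint per measurement: (x − r cos θ)² + (r sin θ − e)² = L²
subtracting the θ₁ and θ₂ equations cancels the r² and L² terms:
r = (x₁² − x₂²) / (2[(x₁cos θ₁ + e sin θ₁) − (x₂cos θ₂ + e sin θ₂)]) = 60.0000 → r = 60
L² = (x₁ − r cos θ₁)² + (r sin θ₁ − e)² = 18224.9981 → L = 135.0000 → L = 135
check at θ₃=352°: x = 191.8195 (printed 191.8195) ✓

r = 60, L = 135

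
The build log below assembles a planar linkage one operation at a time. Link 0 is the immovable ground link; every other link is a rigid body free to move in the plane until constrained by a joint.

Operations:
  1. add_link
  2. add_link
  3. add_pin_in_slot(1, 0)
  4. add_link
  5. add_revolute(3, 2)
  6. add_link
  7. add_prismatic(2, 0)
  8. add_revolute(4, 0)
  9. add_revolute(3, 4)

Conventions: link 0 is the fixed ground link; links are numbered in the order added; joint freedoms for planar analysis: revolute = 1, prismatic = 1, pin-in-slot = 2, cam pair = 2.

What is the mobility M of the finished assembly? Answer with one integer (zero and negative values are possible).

link 0 = ground. State L|J1|J2 = 1|0|0
+link1  2|0|0
+link2  3|0|0
PS(1,0) f=2→J2  3|0|1
+link3  4|0|1
R(3,2) f=1→J1  4|1|1
+link4  5|1|1
P(2,0) f=1→J1  5|2|1
R(4,0) f=1→J1  5|3|1
R(3,4) f=1→J1  5|4|1
M = 3(5−1)−2·4−1 = 12−8−1 = 3

M = 3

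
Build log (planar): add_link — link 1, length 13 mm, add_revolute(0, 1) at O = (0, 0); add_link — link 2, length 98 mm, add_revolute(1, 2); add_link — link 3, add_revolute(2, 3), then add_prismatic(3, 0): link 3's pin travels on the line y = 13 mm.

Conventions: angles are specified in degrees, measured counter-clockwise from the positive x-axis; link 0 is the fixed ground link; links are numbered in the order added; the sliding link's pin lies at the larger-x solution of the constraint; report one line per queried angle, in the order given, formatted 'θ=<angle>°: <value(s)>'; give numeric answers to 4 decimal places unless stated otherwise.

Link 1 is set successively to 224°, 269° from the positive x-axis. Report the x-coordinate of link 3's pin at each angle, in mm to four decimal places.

geometry: r = 13 mm, L = 98 mm, e = 13 mm
θ=224°: crank pin P = (r cos θ, r sin θ) = (-9.351417, -9.030559)
θ=224°: h = r sin θ − e = -9.030559 − 13 = -22.030559
θ=224°: x = r cos θ + √(L² − h²) = -9.351417 + 95.491646 = 86.140229
θ=269°: crank pin P = (r cos θ, r sin θ) = (-0.226881, -12.998020)
θ=269°: h = r sin θ − e = -12.998020 − 13 = -25.998020
θ=269°: x = r cos θ + √(L² − h²) = -0.226881 + 94.488639 = 94.261758

θ=224°: 86.1402
θ=269°: 94.2618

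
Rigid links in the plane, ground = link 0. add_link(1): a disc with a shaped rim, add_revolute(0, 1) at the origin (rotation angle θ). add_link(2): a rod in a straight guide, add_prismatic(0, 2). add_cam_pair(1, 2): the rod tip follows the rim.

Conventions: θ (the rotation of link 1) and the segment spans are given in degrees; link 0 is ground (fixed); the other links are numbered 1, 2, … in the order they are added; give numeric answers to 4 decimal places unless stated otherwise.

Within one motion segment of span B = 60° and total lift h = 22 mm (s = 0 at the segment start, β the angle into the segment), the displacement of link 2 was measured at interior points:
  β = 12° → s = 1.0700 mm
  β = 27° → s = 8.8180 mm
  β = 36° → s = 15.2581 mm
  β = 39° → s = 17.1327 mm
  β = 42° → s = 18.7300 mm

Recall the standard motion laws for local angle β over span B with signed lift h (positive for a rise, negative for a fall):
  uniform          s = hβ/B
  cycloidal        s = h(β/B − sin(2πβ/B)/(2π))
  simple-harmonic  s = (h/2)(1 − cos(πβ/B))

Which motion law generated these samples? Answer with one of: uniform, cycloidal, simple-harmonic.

candidates at β/B = r: uniform s = h·r (linear in β); cycloidal s = h·(r − sin(2πr)/(2π)); simple-harmonic s = (h/2)(1 − cos(πr))
β=12°: printed 1.0700 | uniform 4.4000, cycloidal 1.0700, simple-harmonic 2.1008
β=27°: printed 8.8180 | uniform 9.9000, cycloidal 8.8180, simple-harmonic 9.2792
β=36°: printed 15.2581 | uniform 13.2000, cycloidal 15.2581, simple-harmonic 14.3992
β=39°: printed 17.1327 | uniform 14.3000, cycloidal 17.1327, simple-harmonic 15.9939
β=42°: printed 18.7300 | uniform 15.4000, cycloidal 18.7300, simple-harmonic 17.4656
only one law matches every sample → cycloidal

cycloidal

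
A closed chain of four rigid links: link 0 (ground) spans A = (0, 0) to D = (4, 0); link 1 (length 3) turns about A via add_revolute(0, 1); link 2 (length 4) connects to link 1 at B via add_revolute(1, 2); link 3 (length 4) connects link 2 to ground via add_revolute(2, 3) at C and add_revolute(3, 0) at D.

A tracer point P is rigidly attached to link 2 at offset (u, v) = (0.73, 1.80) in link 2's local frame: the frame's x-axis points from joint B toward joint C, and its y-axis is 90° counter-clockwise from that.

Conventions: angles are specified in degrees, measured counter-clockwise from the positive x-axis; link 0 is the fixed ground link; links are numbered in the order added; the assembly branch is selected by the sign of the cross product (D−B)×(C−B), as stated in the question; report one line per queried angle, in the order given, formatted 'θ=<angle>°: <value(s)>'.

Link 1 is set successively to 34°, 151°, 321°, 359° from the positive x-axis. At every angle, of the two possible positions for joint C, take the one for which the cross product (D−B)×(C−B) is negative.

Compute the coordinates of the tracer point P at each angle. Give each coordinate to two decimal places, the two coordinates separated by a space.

A=(0,0), D=(4.00,0)
θ=34°: B = A + 3.00·(cos34°, sin34°) = (2.4871, 1.6776)
θ=34°: |BD| = 2.2590
θ=34°: circle(B,4.00) ∩ circle(D,4.00): a=1.1295, h=3.8372
θ=34°:   candidates: C₊=(6.0931,3.4086) cross=8.668; C₋=(0.3940,-1.7310) cross=-8.668
θ=34°:   branch - wants cross < 0 → take C=(0.3940,-1.7310) (cross=-8.668)
θ=34°: ex = (C−B)/|BC| = (-0.5233,-0.8522); ey = (0.8522,-0.5233)
θ=34°: P = B + 0.73·ex + 1.80·ey = (3.6390,0.1136)
θ=151°: B = A + 3.00·(cos151°, sin151°) = (-2.6239, 1.4544)
θ=151°: |BD| = 6.7817
θ=151°: circle(B,4.00) ∩ circle(D,4.00): a=3.3908, h=2.1219
θ=151°:   candidates: C₊=(1.1431,2.7997) cross=14.390; C₋=(0.2330,-1.3453) cross=-14.390
θ=151°:   branch - wants cross < 0 → take C=(0.2330,-1.3453) (cross=-14.390)
θ=151°: ex = (C−B)/|BC| = (0.7142,-0.6999); ey = (0.6999,0.7142)
θ=151°: P = B + 0.73·ex + 1.80·ey = (-0.8426,2.2291)
θ=321°: B = A + 3.00·(cos321°, sin321°) = (2.3314, -1.8880)
θ=321°: |BD| = 2.5196
θ=321°: circle(B,4.00) ∩ circle(D,4.00): a=1.2598, h=3.7964
θ=321°:   candidates: C₊=(0.3210,1.5701) cross=9.566; C₋=(6.0104,-3.4581) cross=-9.566
θ=321°:   branch - wants cross < 0 → take C=(6.0104,-3.4581) (cross=-9.566)
θ=321°: ex = (C−B)/|BC| = (0.9197,-0.3925); ey = (0.3925,0.9197)
θ=321°: P = B + 0.73·ex + 1.80·ey = (3.7094,-0.5190)
θ=359°: B = A + 3.00·(cos359°, sin359°) = (2.9995, -0.0524)
θ=359°: |BD| = 1.0018
θ=359°: circle(B,4.00) ∩ circle(D,4.00): a=0.5009, h=3.9685
θ=359°:   candidates: C₊=(3.2924,3.9369) cross=3.976; C₋=(3.7072,-3.9893) cross=-3.976
θ=359°:   branch - wants cross < 0 → take C=(3.7072,-3.9893) (cross=-3.976)
θ=359°: ex = (C−B)/|BC| = (0.1769,-0.9842); ey = (0.9842,0.1769)
θ=359°: P = B + 0.73·ex + 1.80·ey = (4.9003,-0.4524)

θ=34°: 3.64 0.11
θ=151°: -0.84 2.23
θ=321°: 3.71 -0.52
θ=359°: 4.90 -0.45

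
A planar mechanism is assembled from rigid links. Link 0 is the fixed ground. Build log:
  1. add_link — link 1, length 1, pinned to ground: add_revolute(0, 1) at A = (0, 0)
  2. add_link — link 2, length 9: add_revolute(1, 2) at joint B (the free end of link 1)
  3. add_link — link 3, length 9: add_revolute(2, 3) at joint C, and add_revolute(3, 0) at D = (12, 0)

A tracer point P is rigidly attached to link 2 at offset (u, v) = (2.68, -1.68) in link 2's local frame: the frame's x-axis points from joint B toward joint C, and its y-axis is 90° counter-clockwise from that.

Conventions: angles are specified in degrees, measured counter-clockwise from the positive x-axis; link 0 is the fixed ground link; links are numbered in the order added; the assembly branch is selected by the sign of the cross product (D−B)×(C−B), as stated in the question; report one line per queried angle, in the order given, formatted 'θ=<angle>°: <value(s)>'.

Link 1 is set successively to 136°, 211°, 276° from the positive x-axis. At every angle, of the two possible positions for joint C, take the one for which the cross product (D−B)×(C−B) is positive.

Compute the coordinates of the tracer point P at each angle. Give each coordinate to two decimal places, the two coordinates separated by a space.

A=(0,0), D=(12.00,0)
θ=136°: B = A + 1.00·(cos136°, sin136°) = (-0.7193, 0.6947)
θ=136°: |BD| = 12.7383
θ=136°: circle(B,9.00) ∩ circle(D,9.00): a=6.3691, h=6.3588
θ=136°:   candidates: C₊=(5.9871,6.6966) cross=81.000; C₋=(5.2936,-6.0020) cross=-81.000
θ=136°:   branch + wants cross > 0 → take C=(5.9871,6.6966) (cross=81.000)
θ=136°: ex = (C−B)/|BC| = (0.7452,0.6669); ey = (-0.6669,0.7452)
θ=136°: P = B + 2.68·ex + -1.68·ey = (2.3981,1.2300)
θ=211°: B = A + 1.00·(cos211°, sin211°) = (-0.8572, -0.5150)
θ=211°: |BD| = 12.8675
θ=211°: circle(B,9.00) ∩ circle(D,9.00): a=6.4337, h=6.2934
θ=211°:   candidates: C₊=(5.3195,6.0308) cross=80.980; C₋=(5.8233,-6.5459) cross=-80.980
θ=211°:   branch + wants cross > 0 → take C=(5.3195,6.0308) (cross=80.980)
θ=211°: ex = (C−B)/|BC| = (0.6863,0.7273); ey = (-0.7273,0.6863)
θ=211°: P = B + 2.68·ex + -1.68·ey = (2.2040,0.2812)
θ=276°: B = A + 1.00·(cos276°, sin276°) = (0.1045, -0.9945)
θ=276°: |BD| = 11.9370
θ=276°: circle(B,9.00) ∩ circle(D,9.00): a=5.9685, h=6.7363
θ=276°:   candidates: C₊=(5.4910,6.2156) cross=80.411; C₋=(6.6135,-7.2101) cross=-80.411
θ=276°:   branch + wants cross > 0 → take C=(5.4910,6.2156) (cross=80.411)
θ=276°: ex = (C−B)/|BC| = (0.5985,0.8011); ey = (-0.8011,0.5985)
θ=276°: P = B + 2.68·ex + -1.68·ey = (3.0544,0.1470)

θ=136°: 2.40 1.23
θ=211°: 2.20 0.28
θ=276°: 3.05 0.15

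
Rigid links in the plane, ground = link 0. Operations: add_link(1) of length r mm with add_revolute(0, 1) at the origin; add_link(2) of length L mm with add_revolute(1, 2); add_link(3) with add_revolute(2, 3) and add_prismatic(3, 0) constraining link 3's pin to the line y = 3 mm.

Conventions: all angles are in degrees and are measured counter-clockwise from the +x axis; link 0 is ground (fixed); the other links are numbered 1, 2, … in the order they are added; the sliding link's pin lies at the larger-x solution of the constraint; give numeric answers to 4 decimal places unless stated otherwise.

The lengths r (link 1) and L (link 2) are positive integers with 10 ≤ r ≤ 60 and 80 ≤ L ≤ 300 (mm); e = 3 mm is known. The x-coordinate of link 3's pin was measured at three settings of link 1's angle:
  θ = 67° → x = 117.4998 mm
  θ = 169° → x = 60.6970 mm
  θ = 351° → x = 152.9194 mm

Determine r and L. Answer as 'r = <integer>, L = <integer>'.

constraint per measurement: (x − r cos θ)² + (r sin θ − e)² = L²
subtracting the θ₁ and θ₂ equations cancels the r² and L² terms:
r = (x₁² − x₂²) / (2[(x₁cos θ₁ + e sin θ₁) − (x₂cos θ₂ + e sin θ₂)]) = 47.0000 → r = 47
L² = (x₁ − r cos θ₁)² + (r sin θ₁ − e)² = 11449.0027 → L = 107.0000 → L = 107
check at θ₃=351°: x = 152.9194 (printed 152.9194) ✓

r = 47, L = 107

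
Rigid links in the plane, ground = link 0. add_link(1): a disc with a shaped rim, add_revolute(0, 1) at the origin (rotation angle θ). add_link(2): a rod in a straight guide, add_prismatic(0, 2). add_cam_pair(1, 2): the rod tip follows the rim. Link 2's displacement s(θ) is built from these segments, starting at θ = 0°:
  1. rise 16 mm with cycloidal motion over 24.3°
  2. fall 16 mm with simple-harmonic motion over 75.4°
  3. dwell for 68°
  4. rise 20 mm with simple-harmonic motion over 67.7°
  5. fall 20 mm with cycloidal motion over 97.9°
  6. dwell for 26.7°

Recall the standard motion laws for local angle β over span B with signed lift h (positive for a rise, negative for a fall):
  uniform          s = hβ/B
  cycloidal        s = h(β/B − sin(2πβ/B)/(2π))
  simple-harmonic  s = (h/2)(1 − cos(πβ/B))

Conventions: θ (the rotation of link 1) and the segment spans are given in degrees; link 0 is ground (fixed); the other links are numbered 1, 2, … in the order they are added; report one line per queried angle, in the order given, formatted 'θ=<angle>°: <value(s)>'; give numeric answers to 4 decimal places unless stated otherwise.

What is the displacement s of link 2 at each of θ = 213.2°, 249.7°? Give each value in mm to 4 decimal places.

segment 1 (0° to 24.3°, cycloidal, h = 16) is passed completely: s = 0.0000 + (16) = 16.0000
segment 2 (24.3° to 99.7°, simple-harmonic, h = -16) is passed completely: s = 16.0000 + (-16) = 0.0000
segment 3 (99.7° to 167.7°, dwell): s unchanged at 0.0000
θ = 213.2° falls in segment 4 (167.7° to 235.4°, simple-harmonic, h = 20): β = 213.2 − 167.7 = 45.5°, B = 67.7°; Δs = 20/2·(1 − cos(π·0.6721)) = 15.1466; s = 0.0000 + 15.1466 = 15.1466
segment 4 (167.7° to 235.4°, simple-harmonic, h = 20) is passed completely: s = 0.0000 + (20) = 20.0000
θ = 249.7° falls in segment 5 (235.4° to 333.3°, cycloidal, h = -20): β = 249.7 − 235.4 = 14.3°, B = 97.9°; Δs = -20·(0.1461 − sin(2π·0.1461)/(2π)) = -0.3932; s = 20.0000 − 0.3932 = 19.6068

θ=213.2°: 15.1466
θ=249.7°: 19.6068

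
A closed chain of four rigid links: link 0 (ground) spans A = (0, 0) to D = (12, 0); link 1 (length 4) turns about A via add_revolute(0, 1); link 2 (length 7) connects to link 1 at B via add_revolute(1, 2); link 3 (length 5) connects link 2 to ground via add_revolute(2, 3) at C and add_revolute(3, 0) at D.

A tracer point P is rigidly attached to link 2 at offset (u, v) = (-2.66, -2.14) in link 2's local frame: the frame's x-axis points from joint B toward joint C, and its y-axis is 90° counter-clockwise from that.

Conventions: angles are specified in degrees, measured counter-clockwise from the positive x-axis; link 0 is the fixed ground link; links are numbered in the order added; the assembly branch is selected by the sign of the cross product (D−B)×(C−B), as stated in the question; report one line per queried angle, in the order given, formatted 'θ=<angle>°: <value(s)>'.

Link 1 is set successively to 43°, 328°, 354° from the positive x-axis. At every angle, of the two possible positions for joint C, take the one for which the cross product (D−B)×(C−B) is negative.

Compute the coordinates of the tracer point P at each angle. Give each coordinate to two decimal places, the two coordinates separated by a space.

A=(0,0), D=(12.00,0)
θ=43°: B = A + 4.00·(cos43°, sin43°) = (2.9254, 2.7280)
θ=43°: |BD| = 9.4758
θ=43°: circle(B,7.00) ∩ circle(D,5.00): a=6.0043, h=3.5984
θ=43°:   candidates: C₊=(9.7114,4.4455) cross=34.098; C₋=(7.6395,-2.4467) cross=-34.098
θ=43°:   branch - wants cross < 0 → take C=(7.6395,-2.4467) (cross=-34.098)
θ=43°: ex = (C−B)/|BC| = (0.6734,-0.7392); ey = (0.7392,0.6734)
θ=43°: P = B + -2.66·ex + -2.14·ey = (-0.4479,3.2532)
θ=328°: B = A + 4.00·(cos328°, sin328°) = (3.3922, -2.1197)
θ=328°: |BD| = 8.8650
θ=328°: circle(B,7.00) ∩ circle(D,5.00): a=5.7861, h=3.9396
θ=328°:   candidates: C₊=(8.0685,3.0892) cross=34.925; C₋=(9.9525,-4.5615) cross=-34.925
θ=328°:   branch - wants cross < 0 → take C=(9.9525,-4.5615) (cross=-34.925)
θ=328°: ex = (C−B)/|BC| = (0.9372,-0.3488); ey = (0.3488,0.9372)
θ=328°: P = B + -2.66·ex + -2.14·ey = (0.1528,-3.1973)
θ=354°: B = A + 4.00·(cos354°, sin354°) = (3.9781, -0.4181)
θ=354°: |BD| = 8.0328
θ=354°: circle(B,7.00) ∩ circle(D,5.00): a=5.5103, h=4.3170
θ=354°:   candidates: C₊=(9.2562,4.1799) cross=34.678; C₋=(9.7056,-4.4425) cross=-34.678
θ=354°:   branch - wants cross < 0 → take C=(9.7056,-4.4425) (cross=-34.678)
θ=354°: ex = (C−B)/|BC| = (0.8182,-0.5749); ey = (0.5749,0.8182)
θ=354°: P = B + -2.66·ex + -2.14·ey = (0.5713,-0.6398)

θ=43°: -0.45 3.25
θ=328°: 0.15 -3.20
θ=354°: 0.57 -0.64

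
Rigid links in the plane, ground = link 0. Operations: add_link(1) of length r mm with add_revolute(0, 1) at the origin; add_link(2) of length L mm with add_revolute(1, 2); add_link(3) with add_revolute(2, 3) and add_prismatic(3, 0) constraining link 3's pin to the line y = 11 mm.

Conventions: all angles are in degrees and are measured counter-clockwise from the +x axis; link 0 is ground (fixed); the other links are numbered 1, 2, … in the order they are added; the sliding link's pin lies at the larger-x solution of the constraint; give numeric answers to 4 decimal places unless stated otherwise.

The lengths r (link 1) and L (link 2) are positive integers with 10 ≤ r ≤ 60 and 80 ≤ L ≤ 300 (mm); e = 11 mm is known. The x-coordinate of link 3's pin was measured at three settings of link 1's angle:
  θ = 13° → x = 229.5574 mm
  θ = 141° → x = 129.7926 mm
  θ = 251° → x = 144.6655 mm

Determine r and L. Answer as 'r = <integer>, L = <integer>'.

constraint per measurement: (x − r cos θ)² + (r sin θ − e)² = L²
subtracting the θ₁ and θ₂ equations cancels the r² and L² terms:
r = (x₁² − x₂²) / (2[(x₁cos θ₁ + e sin θ₁) − (x₂cos θ₂ + e sin θ₂)]) = 56.0000 → r = 56
L² = (x₁ − r cos θ₁)² + (r sin θ₁ − e)² = 30624.9880 → L = 175.0000 → L = 175
check at θ₃=251°: x = 144.6655 (printed 144.6655) ✓

r = 56, L = 175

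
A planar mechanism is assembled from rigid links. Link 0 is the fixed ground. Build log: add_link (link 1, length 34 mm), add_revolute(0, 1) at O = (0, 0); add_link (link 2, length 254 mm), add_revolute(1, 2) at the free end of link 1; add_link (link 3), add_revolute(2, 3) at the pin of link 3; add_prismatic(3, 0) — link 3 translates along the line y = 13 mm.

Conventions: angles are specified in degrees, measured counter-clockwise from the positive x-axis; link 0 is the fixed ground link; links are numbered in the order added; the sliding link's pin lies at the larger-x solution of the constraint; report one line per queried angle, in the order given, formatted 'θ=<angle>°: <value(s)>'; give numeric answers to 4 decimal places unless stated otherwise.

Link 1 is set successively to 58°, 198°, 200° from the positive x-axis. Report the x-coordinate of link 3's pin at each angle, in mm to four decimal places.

geometry: r = 34 mm, L = 254 mm, e = 13 mm
θ=58°: crank pin P = (r cos θ, r sin θ) = (18.017255, 28.833635)
θ=58°: h = r sin θ − e = 28.833635 − 13 = 15.833635
θ=58°: x = r cos θ + √(L² − h²) = 18.017255 + 253.506008 = 271.523263
θ=198°: crank pin P = (r cos θ, r sin θ) = (-32.335922, -10.506578)
θ=198°: h = r sin θ − e = -10.506578 − 13 = -23.506578
θ=198°: x = r cos θ + √(L² − h²) = -32.335922 + 252.909946 = 220.574024
θ=200°: crank pin P = (r cos θ, r sin θ) = (-31.949549, -11.628685)
θ=200°: h = r sin θ − e = -11.628685 − 13 = -24.628685
θ=200°: x = r cos θ + √(L² − h²) = -31.949549 + 252.803141 = 220.853591

θ=58°: 271.5233
θ=198°: 220.5740
θ=200°: 220.8536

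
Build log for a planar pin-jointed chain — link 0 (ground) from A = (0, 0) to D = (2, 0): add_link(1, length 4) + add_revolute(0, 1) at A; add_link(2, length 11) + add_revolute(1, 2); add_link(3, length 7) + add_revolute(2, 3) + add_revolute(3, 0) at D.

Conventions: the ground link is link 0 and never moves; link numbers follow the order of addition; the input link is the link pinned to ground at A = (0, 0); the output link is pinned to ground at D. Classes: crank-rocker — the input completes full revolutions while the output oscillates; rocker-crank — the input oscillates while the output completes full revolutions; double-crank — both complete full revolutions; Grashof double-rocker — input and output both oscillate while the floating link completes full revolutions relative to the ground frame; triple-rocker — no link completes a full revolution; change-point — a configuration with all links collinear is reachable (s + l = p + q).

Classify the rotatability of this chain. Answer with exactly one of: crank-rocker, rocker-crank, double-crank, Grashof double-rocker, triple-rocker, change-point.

lengths: ground=2, input=4, coupler=11, output=7
sorted: s=2 (shortest), l=11 (longest), p+q=11
s + l = 13 vs p + q = 11
s + l > p + q → non-Grashof → no link fully rotates → triple-rocker

triple-rocker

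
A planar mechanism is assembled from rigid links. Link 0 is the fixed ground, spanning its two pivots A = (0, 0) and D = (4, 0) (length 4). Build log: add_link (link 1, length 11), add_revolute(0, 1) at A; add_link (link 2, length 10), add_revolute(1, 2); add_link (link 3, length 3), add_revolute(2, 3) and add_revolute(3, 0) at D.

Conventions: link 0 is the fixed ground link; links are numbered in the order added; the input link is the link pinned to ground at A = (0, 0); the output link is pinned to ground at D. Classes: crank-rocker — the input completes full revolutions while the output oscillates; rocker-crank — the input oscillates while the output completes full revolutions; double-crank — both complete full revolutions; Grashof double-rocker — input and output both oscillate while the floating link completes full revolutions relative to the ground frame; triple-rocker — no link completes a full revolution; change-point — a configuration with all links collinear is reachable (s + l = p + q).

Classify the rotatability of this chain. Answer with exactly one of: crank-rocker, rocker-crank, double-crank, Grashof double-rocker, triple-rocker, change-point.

lengths: ground=4, input=11, coupler=10, output=3
sorted: s=3 (shortest), l=11 (longest), p+q=14
s + l = 14 vs p + q = 14
s + l = p + q → change-point (collinear configuration reachable)

change-point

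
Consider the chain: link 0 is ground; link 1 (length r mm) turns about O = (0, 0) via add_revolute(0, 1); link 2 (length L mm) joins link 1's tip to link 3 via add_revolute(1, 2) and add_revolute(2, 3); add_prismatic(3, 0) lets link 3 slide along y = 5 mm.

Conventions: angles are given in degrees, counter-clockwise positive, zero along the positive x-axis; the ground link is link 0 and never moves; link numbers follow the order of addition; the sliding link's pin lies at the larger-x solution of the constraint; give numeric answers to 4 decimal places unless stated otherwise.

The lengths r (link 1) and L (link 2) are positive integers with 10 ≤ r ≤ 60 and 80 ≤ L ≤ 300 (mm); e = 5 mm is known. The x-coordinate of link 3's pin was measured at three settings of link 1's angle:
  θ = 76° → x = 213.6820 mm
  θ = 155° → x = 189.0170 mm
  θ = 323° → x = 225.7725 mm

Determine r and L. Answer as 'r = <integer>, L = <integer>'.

constraint per measurement: (x − r cos θ)² + (r sin θ − e)² = L²
subtracting the θ₁ and θ₂ equations cancels the r² and L² terms:
r = (x₁² − x₂²) / (2[(x₁cos θ₁ + e sin θ₁) − (x₂cos θ₂ + e sin θ₂)]) = 22.0000 → r = 22
L² = (x₁ − r cos θ₁)² + (r sin θ₁ − e)² = 43680.9805 → L = 209.0000 → L = 209
check at θ₃=323°: x = 225.7725 (printed 225.7725) ✓

r = 22, L = 209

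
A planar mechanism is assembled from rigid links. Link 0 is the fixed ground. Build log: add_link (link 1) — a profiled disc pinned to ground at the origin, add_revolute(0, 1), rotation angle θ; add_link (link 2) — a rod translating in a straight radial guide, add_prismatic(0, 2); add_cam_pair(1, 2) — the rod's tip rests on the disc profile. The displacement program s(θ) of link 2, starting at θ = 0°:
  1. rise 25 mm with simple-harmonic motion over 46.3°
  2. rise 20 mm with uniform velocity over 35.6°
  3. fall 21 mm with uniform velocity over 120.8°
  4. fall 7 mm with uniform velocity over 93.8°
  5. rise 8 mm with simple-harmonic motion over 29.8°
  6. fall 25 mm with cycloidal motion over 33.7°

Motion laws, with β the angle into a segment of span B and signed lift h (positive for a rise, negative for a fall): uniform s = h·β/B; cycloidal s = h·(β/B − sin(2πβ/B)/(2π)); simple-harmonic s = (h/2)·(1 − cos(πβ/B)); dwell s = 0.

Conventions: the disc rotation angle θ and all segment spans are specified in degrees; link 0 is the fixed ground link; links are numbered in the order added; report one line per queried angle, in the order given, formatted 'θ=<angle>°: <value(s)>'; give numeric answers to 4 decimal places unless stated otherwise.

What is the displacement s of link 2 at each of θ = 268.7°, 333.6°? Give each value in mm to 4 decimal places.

seg 1 [0°–46.3°] simple-harmonic, h=25: full span → s += 25 → s = 25.0000
seg 2 [46.3°–81.9°] uniform, h=20: full span → s += 20 → s = 45.0000
seg 3 [81.9°–202.7°] uniform, h=-21: full span → s += -21 → s = 24.0000
seg 4 [202.7°–296.5°] uniform, h=-7: θ=268.7° here. β=66, B=93.8. -7·66/93.8 = -4.9254 → s = 19.0746
seg 4 [202.7°–296.5°] uniform, h=-7: full span → s += -7 → s = 17.0000
seg 5 [296.5°–326.3°] simple-harmonic, h=8: full span → s += 8 → s = 25.0000
seg 6 [326.3°–360°] cycloidal, h=-25: θ=333.6° here. β=7.3, B=33.7. -25·(0.2166 − sin(2π·0.2166)/(2π)) = -1.5238 → s = 23.4762

θ=268.7°: 19.0746
θ=333.6°: 23.4762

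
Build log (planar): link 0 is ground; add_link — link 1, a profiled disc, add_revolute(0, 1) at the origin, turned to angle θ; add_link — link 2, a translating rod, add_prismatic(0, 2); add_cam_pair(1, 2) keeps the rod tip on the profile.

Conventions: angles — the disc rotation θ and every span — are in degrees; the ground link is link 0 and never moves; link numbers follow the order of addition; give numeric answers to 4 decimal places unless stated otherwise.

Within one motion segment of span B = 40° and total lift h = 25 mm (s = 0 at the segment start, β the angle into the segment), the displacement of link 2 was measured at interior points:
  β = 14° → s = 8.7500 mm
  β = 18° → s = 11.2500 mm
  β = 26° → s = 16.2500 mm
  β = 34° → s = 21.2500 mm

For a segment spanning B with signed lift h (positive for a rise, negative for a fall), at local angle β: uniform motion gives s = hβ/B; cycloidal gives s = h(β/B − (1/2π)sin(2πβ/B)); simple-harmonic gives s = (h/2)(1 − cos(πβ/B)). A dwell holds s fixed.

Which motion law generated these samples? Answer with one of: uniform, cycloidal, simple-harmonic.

candidates at β/B = r: uniform s = h·r (linear in β); cycloidal s = h·(r − sin(2πr)/(2π)); simple-harmonic s = (h/2)(1 − cos(πr))
β=14°: printed 8.7500 | uniform 8.7500, cycloidal 5.5310, simple-harmonic 6.8251
β=18°: printed 11.2500 | uniform 11.2500, cycloidal 10.0205, simple-harmonic 10.5446
β=26°: printed 16.2500 | uniform 16.2500, cycloidal 19.4690, simple-harmonic 18.1749
β=34°: printed 21.2500 | uniform 21.2500, cycloidal 24.4690, simple-harmonic 23.6376
only one law matches every sample → uniform

uniform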